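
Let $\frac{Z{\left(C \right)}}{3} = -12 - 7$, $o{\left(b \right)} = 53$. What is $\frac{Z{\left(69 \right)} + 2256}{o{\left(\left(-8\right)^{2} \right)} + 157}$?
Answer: $\frac{733}{70} \approx 10.471$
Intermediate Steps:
$Z{\left(C \right)} = -57$ ($Z{\left(C \right)} = 3 \left(-12 - 7\right) = 3 \left(-19\right) = -57$)
$\frac{Z{\left(69 \right)} + 2256}{o{\left(\left(-8\right)^{2} \right)} + 157} = \frac{-57 + 2256}{53 + 157} = \frac{2199}{210} = 2199 \cdot \frac{1}{210} = \frac{733}{70}$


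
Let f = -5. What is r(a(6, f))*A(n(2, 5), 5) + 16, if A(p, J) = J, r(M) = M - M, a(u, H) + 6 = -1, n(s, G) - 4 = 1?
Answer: 16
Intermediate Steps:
n(s, G) = 5 (n(s, G) = 4 + 1 = 5)
a(u, H) = -7 (a(u, H) = -6 - 1 = -7)
r(M) = 0
r(a(6, f))*A(n(2, 5), 5) + 16 = 0*5 + 16 = 0 + 16 = 16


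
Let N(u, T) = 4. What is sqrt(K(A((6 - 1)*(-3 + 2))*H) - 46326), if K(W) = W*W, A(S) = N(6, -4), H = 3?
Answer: I*sqrt(46182) ≈ 214.9*I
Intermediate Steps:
A(S) = 4
K(W) = W**2
sqrt(K(A((6 - 1)*(-3 + 2))*H) - 46326) = sqrt((4*3)**2 - 46326) = sqrt(12**2 - 46326) = sqrt(144 - 46326) = sqrt(-46182) = I*sqrt(46182)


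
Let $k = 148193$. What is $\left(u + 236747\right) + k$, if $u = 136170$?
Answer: $521110$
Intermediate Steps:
$\left(u + 236747\right) + k = \left(136170 + 236747\right) + 148193 = 372917 + 148193 = 521110$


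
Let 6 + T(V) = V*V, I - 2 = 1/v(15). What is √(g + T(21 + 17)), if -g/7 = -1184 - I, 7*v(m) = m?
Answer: √2192235/15 ≈ 98.708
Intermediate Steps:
v(m) = m/7
I = 37/15 (I = 2 + 1/((⅐)*15) = 2 + 1/(15/7) = 2 + 7/15 = 37/15 ≈ 2.4667)
T(V) = -6 + V² (T(V) = -6 + V*V = -6 + V²)
g = 124579/15 (g = -7*(-1184 - 1*37/15) = -7*(-1184 - 37/15) = -7*(-17797/15) = 124579/15 ≈ 8305.3)
√(g + T(21 + 17)) = √(124579/15 + (-6 + (21 + 17)²)) = √(124579/15 + (-6 + 38²)) = √(124579/15 + (-6 + 1444)) = √(124579/15 + 1438) = √(146149/15) = √2192235/15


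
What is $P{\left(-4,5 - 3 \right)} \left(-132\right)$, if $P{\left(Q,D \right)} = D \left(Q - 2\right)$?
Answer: $1584$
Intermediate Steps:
$P{\left(Q,D \right)} = D \left(-2 + Q\right)$
$P{\left(-4,5 - 3 \right)} \left(-132\right) = \left(5 - 3\right) \left(-2 - 4\right) \left(-132\right) = 2 \left(-6\right) \left(-132\right) = \left(-12\right) \left(-132\right) = 1584$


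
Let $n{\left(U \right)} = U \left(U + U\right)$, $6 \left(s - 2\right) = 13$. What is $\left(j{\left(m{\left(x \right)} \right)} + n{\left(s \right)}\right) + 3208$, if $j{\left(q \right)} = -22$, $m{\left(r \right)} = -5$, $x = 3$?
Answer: $\frac{57973}{18} \approx 3220.7$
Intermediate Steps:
$s = \frac{25}{6}$ ($s = 2 + \frac{1}{6} \cdot 13 = 2 + \frac{13}{6} = \frac{25}{6} \approx 4.1667$)
$n{\left(U \right)} = 2 U^{2}$ ($n{\left(U \right)} = U 2 U = 2 U^{2}$)
$\left(j{\left(m{\left(x \right)} \right)} + n{\left(s \right)}\right) + 3208 = \left(-22 + 2 \left(\frac{25}{6}\right)^{2}\right) + 3208 = \left(-22 + 2 \cdot \frac{625}{36}\right) + 3208 = \left(-22 + \frac{625}{18}\right) + 3208 = \frac{229}{18} + 3208 = \frac{57973}{18}$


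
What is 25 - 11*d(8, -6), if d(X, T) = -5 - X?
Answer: 168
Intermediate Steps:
25 - 11*d(8, -6) = 25 - 11*(-5 - 1*8) = 25 - 11*(-5 - 8) = 25 - 11*(-13) = 25 + 143 = 168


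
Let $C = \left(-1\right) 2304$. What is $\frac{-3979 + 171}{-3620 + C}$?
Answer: $\frac{952}{1481} \approx 0.64281$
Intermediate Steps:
$C = -2304$
$\frac{-3979 + 171}{-3620 + C} = \frac{-3979 + 171}{-3620 - 2304} = - \frac{3808}{-5924} = \left(-3808\right) \left(- \frac{1}{5924}\right) = \frac{952}{1481}$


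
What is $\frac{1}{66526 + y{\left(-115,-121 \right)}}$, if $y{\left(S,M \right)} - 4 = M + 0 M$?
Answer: $\frac{1}{66409} \approx 1.5058 \cdot 10^{-5}$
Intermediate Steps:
$y{\left(S,M \right)} = 4 + M$ ($y{\left(S,M \right)} = 4 + \left(M + 0 M\right) = 4 + \left(M + 0\right) = 4 + M$)
$\frac{1}{66526 + y{\left(-115,-121 \right)}} = \frac{1}{66526 + \left(4 - 121\right)} = \frac{1}{66526 - 117} = \frac{1}{66409}$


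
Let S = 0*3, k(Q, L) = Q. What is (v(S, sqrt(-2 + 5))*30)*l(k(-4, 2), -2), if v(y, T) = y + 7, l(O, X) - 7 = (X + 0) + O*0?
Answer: 1050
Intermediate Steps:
l(O, X) = 7 + X (l(O, X) = 7 + ((X + 0) + O*0) = 7 + (X + 0) = 7 + X)
S = 0
v(y, T) = 7 + y
(v(S, sqrt(-2 + 5))*30)*l(k(-4, 2), -2) = ((7 + 0)*30)*(7 - 2) = (7*30)*5 = 210*5 = 1050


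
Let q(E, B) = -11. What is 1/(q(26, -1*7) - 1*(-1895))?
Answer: 1/1884 ≈ 0.00053079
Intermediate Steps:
1/(q(26, -1*7) - 1*(-1895)) = 1/(-11 - 1*(-1895)) = 1/(-11 + 1895) = 1/1884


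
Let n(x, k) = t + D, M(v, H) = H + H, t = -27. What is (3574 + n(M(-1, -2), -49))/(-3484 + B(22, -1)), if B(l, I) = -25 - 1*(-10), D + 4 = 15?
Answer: -3558/3499 ≈ -1.0169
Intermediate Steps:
D = 11 (D = -4 + 15 = 11)
B(l, I) = -15 (B(l, I) = -25 + 10 = -15)
M(v, H) = 2*H
n(x, k) = -16 (n(x, k) = -27 + 11 = -16)
(3574 + n(M(-1, -2), -49))/(-3484 + B(22, -1)) = (3574 - 16)/(-3484 - 15) = 3558/(-3499) = 3558*(-1/3499) = -3558/3499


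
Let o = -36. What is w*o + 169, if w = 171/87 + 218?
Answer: -224743/29 ≈ -7749.8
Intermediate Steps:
w = 6379/29 (w = 171*(1/87) + 218 = 57/29 + 218 = 6379/29 ≈ 219.97)
w*o + 169 = (6379/29)*(-36) + 169 = -229644/29 + 169 = -224743/29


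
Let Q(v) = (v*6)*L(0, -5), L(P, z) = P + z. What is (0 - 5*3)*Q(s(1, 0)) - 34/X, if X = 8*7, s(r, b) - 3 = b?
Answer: 37783/28 ≈ 1349.4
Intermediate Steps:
s(r, b) = 3 + b
X = 56
Q(v) = -30*v (Q(v) = (v*6)*(0 - 5) = (6*v)*(-5) = -30*v)
(0 - 5*3)*Q(s(1, 0)) - 34/X = (0 - 5*3)*(-30*(3 + 0)) - 34/56 = (0 - 15)*(-30*3) - 34*1/56 = -15*(-90) - 17/28 = 1350 - 17/28 = 37783/28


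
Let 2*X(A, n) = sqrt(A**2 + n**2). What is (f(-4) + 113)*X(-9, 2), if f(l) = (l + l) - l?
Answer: 109*sqrt(85)/2 ≈ 502.47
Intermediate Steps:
f(l) = l (f(l) = 2*l - l = l)
X(A, n) = sqrt(A**2 + n**2)/2
(f(-4) + 113)*X(-9, 2) = (-4 + 113)*(sqrt((-9)**2 + 2**2)/2) = 109*(sqrt(81 + 4)/2) = 109*(sqrt(85)/2) = 109*sqrt(85)/2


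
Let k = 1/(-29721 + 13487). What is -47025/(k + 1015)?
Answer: -254467950/5492503 ≈ -46.330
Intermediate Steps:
k = -1/16234 (k = 1/(-16234) = -1/16234 ≈ -6.1599e-5)
-47025/(k + 1015) = -47025/(-1/16234 + 1015) = -47025/16477509/16234 = -47025*16234/16477509 = -254467950/5492503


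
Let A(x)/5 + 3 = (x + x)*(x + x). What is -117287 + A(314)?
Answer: 1854618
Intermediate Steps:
A(x) = -15 + 20*x² (A(x) = -15 + 5*((x + x)*(x + x)) = -15 + 5*((2*x)*(2*x)) = -15 + 5*(4*x²) = -15 + 20*x²)
-117287 + A(314) = -117287 + (-15 + 20*314²) = -117287 + (-15 + 20*98596) = -117287 + (-15 + 1971920) = -117287 + 1971905 = 1854618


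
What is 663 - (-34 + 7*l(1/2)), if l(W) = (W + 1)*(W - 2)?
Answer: 2851/4 ≈ 712.75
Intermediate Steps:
l(W) = (1 + W)*(-2 + W)
663 - (-34 + 7*l(1/2)) = 663 - (-34 + 7*(-2 + (1/2)**2 - 1/2)) = 663 - (-34 + 7*(-2 + (1/2)**2 - 1*1/2)) = 663 - (-34 + 7*(-2 + 1/4 - 1/2)) = 663 - (-34 + 7*(-9/4)) = 663 - (-34 - 63/4) = 663 - 1*(-199/4) = 663 + 199/4 = 2851/4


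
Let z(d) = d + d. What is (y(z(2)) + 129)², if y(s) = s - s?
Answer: 16641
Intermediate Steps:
z(d) = 2*d
y(s) = 0
(y(z(2)) + 129)² = (0 + 129)² = 129² = 16641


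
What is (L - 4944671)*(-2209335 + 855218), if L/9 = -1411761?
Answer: 23900869190840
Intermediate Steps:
L = -12705849 (L = 9*(-1411761) = -12705849)
(L - 4944671)*(-2209335 + 855218) = (-12705849 - 4944671)*(-2209335 + 855218) = -17650520*(-1354117) = 23900869190840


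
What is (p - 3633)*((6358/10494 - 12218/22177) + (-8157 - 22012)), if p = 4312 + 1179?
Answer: -592962200514572/10578429 ≈ -5.6054e+7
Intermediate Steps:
p = 5491
(p - 3633)*((6358/10494 - 12218/22177) + (-8157 - 22012)) = (5491 - 3633)*((6358/10494 - 12218/22177) + (-8157 - 22012)) = 1858*((6358*(1/10494) - 12218*1/22177) - 30169) = 1858*((289/477 - 12218/22177) - 30169) = 1858*(581167/10578429 - 30169) = 1858*(-319140043334/10578429) = -592962200514572/10578429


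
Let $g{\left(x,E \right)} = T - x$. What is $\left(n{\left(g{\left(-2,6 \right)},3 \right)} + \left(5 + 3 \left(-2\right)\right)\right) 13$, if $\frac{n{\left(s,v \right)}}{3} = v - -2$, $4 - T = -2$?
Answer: $182$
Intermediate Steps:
$T = 6$ ($T = 4 - -2 = 4 + 2 = 6$)
$g{\left(x,E \right)} = 6 - x$
$n{\left(s,v \right)} = 6 + 3 v$ ($n{\left(s,v \right)} = 3 \left(v - -2\right) = 3 \left(v + 2\right) = 3 \left(2 + v\right) = 6 + 3 v$)
$\left(n{\left(g{\left(-2,6 \right)},3 \right)} + \left(5 + 3 \left(-2\right)\right)\right) 13 = \left(\left(6 + 3 \cdot 3\right) + \left(5 + 3 \left(-2\right)\right)\right) 13 = \left(\left(6 + 9\right) + \left(5 - 6\right)\right) 13 = \left(15 - 1\right) 13 = 14 \cdot 13 = 182$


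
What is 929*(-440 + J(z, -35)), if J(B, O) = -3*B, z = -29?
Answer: -327937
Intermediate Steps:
929*(-440 + J(z, -35)) = 929*(-440 - 3*(-29)) = 929*(-440 + 87) = 929*(-353) = -327937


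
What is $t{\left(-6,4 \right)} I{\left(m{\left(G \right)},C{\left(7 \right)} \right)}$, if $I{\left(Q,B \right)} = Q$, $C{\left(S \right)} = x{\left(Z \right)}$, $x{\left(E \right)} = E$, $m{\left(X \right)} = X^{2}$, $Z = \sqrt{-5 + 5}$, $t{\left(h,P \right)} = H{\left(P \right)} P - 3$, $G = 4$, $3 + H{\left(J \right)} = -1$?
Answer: $-304$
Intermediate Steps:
$H{\left(J \right)} = -4$ ($H{\left(J \right)} = -3 - 1 = -4$)
$t{\left(h,P \right)} = -3 - 4 P$ ($t{\left(h,P \right)} = - 4 P - 3 = -3 - 4 P$)
$Z = 0$ ($Z = \sqrt{0} = 0$)
$C{\left(S \right)} = 0$
$t{\left(-6,4 \right)} I{\left(m{\left(G \right)},C{\left(7 \right)} \right)} = \left(-3 - 16\right) 4^{2} = \left(-3 - 16\right) 16 = \left(-19\right) 16 = -304$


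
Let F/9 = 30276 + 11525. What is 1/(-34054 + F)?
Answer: 1/342155 ≈ 2.9227e-6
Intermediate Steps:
F = 376209 (F = 9*(30276 + 11525) = 9*41801 = 376209)
1/(-34054 + F) = 1/(-34054 + 376209) = 1/342155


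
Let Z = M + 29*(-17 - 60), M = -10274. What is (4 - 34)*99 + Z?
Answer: -15477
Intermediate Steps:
Z = -12507 (Z = -10274 + 29*(-17 - 60) = -10274 + 29*(-77) = -10274 - 2233 = -12507)
(4 - 34)*99 + Z = (4 - 34)*99 - 12507 = -30*99 - 12507 = -2970 - 12507 = -15477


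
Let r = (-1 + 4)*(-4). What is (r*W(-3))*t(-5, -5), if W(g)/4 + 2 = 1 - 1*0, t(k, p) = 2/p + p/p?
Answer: 144/5 ≈ 28.800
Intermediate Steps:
t(k, p) = 1 + 2/p (t(k, p) = 2/p + 1 = 1 + 2/p)
r = -12 (r = 3*(-4) = -12)
W(g) = -4 (W(g) = -8 + 4*(1 - 1*0) = -8 + 4*(1 + 0) = -8 + 4*1 = -8 + 4 = -4)
(r*W(-3))*t(-5, -5) = (-12*(-4))*((2 - 5)/(-5)) = 48*(-⅕*(-3)) = 48*(⅗) = 144/5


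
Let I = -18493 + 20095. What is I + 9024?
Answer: 10626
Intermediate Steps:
I = 1602
I + 9024 = 1602 + 9024 = 10626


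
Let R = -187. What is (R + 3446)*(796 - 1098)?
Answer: -984218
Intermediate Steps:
(R + 3446)*(796 - 1098) = (-187 + 3446)*(796 - 1098) = 3259*(-302) = -984218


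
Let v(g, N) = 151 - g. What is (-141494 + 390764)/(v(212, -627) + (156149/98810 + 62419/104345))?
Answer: -12536857668300/2958385891 ≈ -4237.7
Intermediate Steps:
(-141494 + 390764)/(v(212, -627) + (156149/98810 + 62419/104345)) = (-141494 + 390764)/((151 - 1*212) + (156149/98810 + 62419/104345)) = 249270/((151 - 212) + (156149*(1/98810) + 62419*(1/104345))) = 249270/(-61 + (156149/98810 + 62419/104345)) = 249270/(-61 + 109565799/50294290) = 249270/(-2958385891/50294290) = 249270*(-50294290/2958385891) = -12536857668300/2958385891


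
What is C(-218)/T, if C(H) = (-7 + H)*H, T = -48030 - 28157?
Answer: -49050/76187 ≈ -0.64381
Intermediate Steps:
T = -76187
C(H) = H*(-7 + H)
C(-218)/T = -218*(-7 - 218)/(-76187) = -218*(-225)*(-1/76187) = 49050*(-1/76187) = -49050/76187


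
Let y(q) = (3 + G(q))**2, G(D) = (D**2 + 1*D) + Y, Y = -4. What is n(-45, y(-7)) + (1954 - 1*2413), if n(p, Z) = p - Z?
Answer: -2185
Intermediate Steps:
G(D) = -4 + D + D**2 (G(D) = (D**2 + 1*D) - 4 = (D**2 + D) - 4 = (D + D**2) - 4 = -4 + D + D**2)
y(q) = (-1 + q + q**2)**2 (y(q) = (3 + (-4 + q + q**2))**2 = (-1 + q + q**2)**2)
n(-45, y(-7)) + (1954 - 1*2413) = (-45 - (-1 - 7 + (-7)**2)**2) + (1954 - 1*2413) = (-45 - (-1 - 7 + 49)**2) + (1954 - 2413) = (-45 - 1*41**2) - 459 = (-45 - 1*1681) - 459 = (-45 - 1681) - 459 = -1726 - 459 = -2185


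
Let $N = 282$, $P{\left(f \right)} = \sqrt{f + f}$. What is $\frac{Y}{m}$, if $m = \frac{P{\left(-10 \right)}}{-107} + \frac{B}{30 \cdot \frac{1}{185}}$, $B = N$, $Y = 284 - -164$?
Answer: $\frac{1274227904}{4946165907} + \frac{13696 i \sqrt{5}}{4946165907} \approx 0.25762 + 6.1917 \cdot 10^{-6} i$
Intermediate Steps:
$P{\left(f \right)} = \sqrt{2} \sqrt{f}$ ($P{\left(f \right)} = \sqrt{2 f} = \sqrt{2} \sqrt{f}$)
$Y = 448$ ($Y = 284 + 164 = 448$)
$B = 282$
$m = 1739 - \frac{2 i \sqrt{5}}{107}$ ($m = \frac{\sqrt{2} \sqrt{-10}}{-107} + \frac{282}{30 \cdot \frac{1}{185}} = \sqrt{2} i \sqrt{10} \left(- \frac{1}{107}\right) + \frac{282}{30 \cdot \frac{1}{185}} = 2 i \sqrt{5} \left(- \frac{1}{107}\right) + \frac{282}{\frac{6}{37}} = - \frac{2 i \sqrt{5}}{107} + 282 \cdot \frac{37}{6} = - \frac{2 i \sqrt{5}}{107} + 1739 = 1739 - \frac{2 i \sqrt{5}}{107} \approx 1739.0 - 0.041796 i$)
$\frac{Y}{m} = \frac{448}{1739 - \frac{2 i \sqrt{5}}{107}}$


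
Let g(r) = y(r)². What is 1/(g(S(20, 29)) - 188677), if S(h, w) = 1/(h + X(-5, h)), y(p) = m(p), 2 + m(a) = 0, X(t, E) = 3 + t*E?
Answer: -1/188673 ≈ -5.3002e-6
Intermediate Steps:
X(t, E) = 3 + E*t
m(a) = -2 (m(a) = -2 + 0 = -2)
y(p) = -2
S(h, w) = 1/(3 - 4*h) (S(h, w) = 1/(h + (3 + h*(-5))) = 1/(h + (3 - 5*h)) = 1/(3 - 4*h))
g(r) = 4 (g(r) = (-2)² = 4)
1/(g(S(20, 29)) - 188677) = 1/(4 - 188677) = 1/(-188673) = -1/188673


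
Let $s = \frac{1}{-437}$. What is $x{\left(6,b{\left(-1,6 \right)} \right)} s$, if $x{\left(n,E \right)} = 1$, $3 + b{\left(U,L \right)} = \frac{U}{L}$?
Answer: $- \frac{1}{437} \approx -0.0022883$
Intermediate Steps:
$b{\left(U,L \right)} = -3 + \frac{U}{L}$
$s = - \frac{1}{437} \approx -0.0022883$
$x{\left(6,b{\left(-1,6 \right)} \right)} s = 1 \left(- \frac{1}{437}\right) = - \frac{1}{437}$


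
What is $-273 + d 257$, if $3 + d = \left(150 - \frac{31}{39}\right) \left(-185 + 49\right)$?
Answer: $- \frac{203426404}{39} \approx -5.2161 \cdot 10^{6}$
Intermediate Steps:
$d = - \frac{791501}{39}$ ($d = -3 + \left(150 - \frac{31}{39}\right) \left(-185 + 49\right) = -3 + \left(150 - \frac{31}{39}\right) \left(-136\right) = -3 + \frac{5819}{39} \left(-136\right) = -3 - \frac{791384}{39} = - \frac{791501}{39} \approx -20295.0$)
$-273 + d 257 = -273 - \frac{203415757}{39} = - \frac{203426404}{39}$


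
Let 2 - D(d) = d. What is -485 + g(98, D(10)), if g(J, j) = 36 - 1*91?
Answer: -540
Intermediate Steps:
D(d) = 2 - d
g(J, j) = -55 (g(J, j) = 36 - 91 = -55)
-485 + g(98, D(10)) = -485 - 55 = -540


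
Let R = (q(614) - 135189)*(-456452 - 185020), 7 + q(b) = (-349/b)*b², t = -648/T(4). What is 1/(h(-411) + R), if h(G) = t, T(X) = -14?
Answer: 7/1569280422852 ≈ 4.4606e-12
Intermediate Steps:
t = 324/7 (t = -648/(-14) = -648*(-1/14) = 324/7 ≈ 46.286)
q(b) = -7 - 349*b (q(b) = -7 + (-349/b)*b² = -7 - 349*b)
h(G) = 324/7
R = 224182917504 (R = ((-7 - 349*614) - 135189)*(-456452 - 185020) = ((-7 - 214286) - 135189)*(-641472) = (-214293 - 135189)*(-641472) = -349482*(-641472) = 224182917504)
1/(h(-411) + R) = 1/(324/7 + 224182917504) = 1/(1569280422852/7) = 7/1569280422852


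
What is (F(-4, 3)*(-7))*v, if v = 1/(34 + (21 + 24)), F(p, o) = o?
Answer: -21/79 ≈ -0.26582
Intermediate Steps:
v = 1/79 (v = 1/(34 + 45) = 1/79 ≈ 0.012658)
(F(-4, 3)*(-7))*v = (3*(-7))*(1/79) = -21*1/79 = -21/79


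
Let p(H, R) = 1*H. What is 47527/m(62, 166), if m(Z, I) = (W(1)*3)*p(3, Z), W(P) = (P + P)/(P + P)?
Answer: 47527/9 ≈ 5280.8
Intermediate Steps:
W(P) = 1 (W(P) = (2*P)/((2*P)) = (2*P)*(1/(2*P)) = 1)
p(H, R) = H
m(Z, I) = 9 (m(Z, I) = (1*3)*3 = 3*3 = 9)
47527/m(62, 166) = 47527/9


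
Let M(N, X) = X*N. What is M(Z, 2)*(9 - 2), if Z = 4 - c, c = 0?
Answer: 56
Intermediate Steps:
Z = 4 (Z = 4 - 1*0 = 4 + 0 = 4)
M(N, X) = N*X
M(Z, 2)*(9 - 2) = (4*2)*(9 - 2) = 8*7 = 56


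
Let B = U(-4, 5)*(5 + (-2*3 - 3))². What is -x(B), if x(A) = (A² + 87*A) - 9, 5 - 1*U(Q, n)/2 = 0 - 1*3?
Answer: -87799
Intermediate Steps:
U(Q, n) = 16 (U(Q, n) = 10 - 2*(0 - 1*3) = 10 - 2*(0 - 3) = 10 - 2*(-3) = 10 + 6 = 16)
B = 256 (B = 16*(5 + (-2*3 - 3))² = 16*(5 + (-6 - 3))² = 16*(5 - 9)² = 16*(-4)² = 16*16 = 256)
x(A) = -9 + A² + 87*A
-x(B) = -(-9 + 256² + 87*256) = -(-9 + 65536 + 22272) = -1*87799 = -87799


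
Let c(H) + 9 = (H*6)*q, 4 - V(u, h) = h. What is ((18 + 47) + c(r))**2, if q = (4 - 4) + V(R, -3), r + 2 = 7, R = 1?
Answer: 70756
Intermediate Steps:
V(u, h) = 4 - h
r = 5 (r = -2 + 7 = 5)
q = 7 (q = (4 - 4) + (4 - 1*(-3)) = 0 + (4 + 3) = 0 + 7 = 7)
c(H) = -9 + 42*H (c(H) = -9 + (H*6)*7 = -9 + (6*H)*7 = -9 + 42*H)
((18 + 47) + c(r))**2 = ((18 + 47) + (-9 + 42*5))**2 = (65 + (-9 + 210))**2 = (65 + 201)**2 = 266**2 = 70756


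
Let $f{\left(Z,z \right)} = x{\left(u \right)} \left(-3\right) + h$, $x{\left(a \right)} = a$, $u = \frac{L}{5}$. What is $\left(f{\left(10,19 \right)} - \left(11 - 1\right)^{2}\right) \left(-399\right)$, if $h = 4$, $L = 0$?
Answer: $38304$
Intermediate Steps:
$u = 0$ ($u = \frac{0}{5} = 0 \cdot \frac{1}{5} = 0$)
$f{\left(Z,z \right)} = 4$ ($f{\left(Z,z \right)} = 0 \left(-3\right) + 4 = 0 + 4 = 4$)
$\left(f{\left(10,19 \right)} - \left(11 - 1\right)^{2}\right) \left(-399\right) = \left(4 - \left(11 - 1\right)^{2}\right) \left(-399\right) = \left(4 - 10^{2}\right) \left(-399\right) = \left(4 - 100\right) \left(-399\right) = \left(-96\right) \left(-399\right) = 38304$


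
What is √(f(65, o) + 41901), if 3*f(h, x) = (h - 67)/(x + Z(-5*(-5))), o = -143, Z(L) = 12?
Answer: √6471568335/393 ≈ 204.70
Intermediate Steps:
f(h, x) = (-67 + h)/(3*(12 + x)) (f(h, x) = ((h - 67)/(x + 12))/3 = ((-67 + h)/(12 + x))/3 = (-67 + h)/(3*(12 + x)))
√(f(65, o) + 41901) = √((-67 + 65)/(3*(12 - 143)) + 41901) = √((⅓)*(-2)/(-131) + 41901) = √((⅓)*(-1/131)*(-2) + 41901) = √(2/393 + 41901) = √(16467095/393) = √6471568335/393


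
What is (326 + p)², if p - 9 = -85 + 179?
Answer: 184041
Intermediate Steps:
p = 103 (p = 9 + (-85 + 179) = 9 + 94 = 103)
(326 + p)² = (326 + 103)² = 429² = 184041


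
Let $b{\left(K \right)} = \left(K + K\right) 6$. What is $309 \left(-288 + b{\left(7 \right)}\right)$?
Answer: $-63036$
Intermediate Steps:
$b{\left(K \right)} = 12 K$ ($b{\left(K \right)} = 2 K 6 = 12 K$)
$309 \left(-288 + b{\left(7 \right)}\right) = 309 \left(-288 + 12 \cdot 7\right) = 309 \left(-288 + 84\right) = 309 \left(-204\right) = -63036$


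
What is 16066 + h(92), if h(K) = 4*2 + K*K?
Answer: 24538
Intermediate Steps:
h(K) = 8 + K**2
16066 + h(92) = 16066 + (8 + 92**2) = 16066 + (8 + 8464) = 16066 + 8472 = 24538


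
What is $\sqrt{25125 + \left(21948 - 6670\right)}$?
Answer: $\sqrt{40403} \approx 201.0$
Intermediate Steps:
$\sqrt{25125 + \left(21948 - 6670\right)} = \sqrt{25125 + 15278} = \sqrt{40403}$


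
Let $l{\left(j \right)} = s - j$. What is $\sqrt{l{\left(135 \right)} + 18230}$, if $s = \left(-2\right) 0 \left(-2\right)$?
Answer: $\sqrt{18095} \approx 134.52$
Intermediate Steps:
$s = 0$ ($s = 0 \left(-2\right) = 0$)
$l{\left(j \right)} = - j$ ($l{\left(j \right)} = 0 - j = - j$)
$\sqrt{l{\left(135 \right)} + 18230} = \sqrt{\left(-1\right) 135 + 18230} = \sqrt{-135 + 18230} = \sqrt{18095}$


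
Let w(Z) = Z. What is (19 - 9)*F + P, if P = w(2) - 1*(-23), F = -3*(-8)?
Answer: 265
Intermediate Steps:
F = 24
P = 25 (P = 2 - 1*(-23) = 2 + 23 = 25)
(19 - 9)*F + P = (19 - 9)*24 + 25 = 10*24 + 25 = 240 + 25 = 265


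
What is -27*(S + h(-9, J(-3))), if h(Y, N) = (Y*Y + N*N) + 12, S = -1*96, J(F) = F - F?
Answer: 81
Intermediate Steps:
J(F) = 0
S = -96
h(Y, N) = 12 + N² + Y² (h(Y, N) = (Y² + N²) + 12 = (N² + Y²) + 12 = 12 + N² + Y²)
-27*(S + h(-9, J(-3))) = -27*(-96 + (12 + 0² + (-9)²)) = -27*(-96 + (12 + 0 + 81)) = -27*(-96 + 93) = -27*(-3) = 81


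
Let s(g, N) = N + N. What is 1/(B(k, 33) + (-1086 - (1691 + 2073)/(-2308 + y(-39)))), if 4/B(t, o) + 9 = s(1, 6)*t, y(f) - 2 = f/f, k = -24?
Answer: -684585/742350622 ≈ -0.00092219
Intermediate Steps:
s(g, N) = 2*N
y(f) = 3 (y(f) = 2 + f/f = 2 + 1 = 3)
B(t, o) = 4/(-9 + 12*t) (B(t, o) = 4/(-9 + (2*6)*t) = 4/(-9 + 12*t))
1/(B(k, 33) + (-1086 - (1691 + 2073)/(-2308 + y(-39)))) = 1/(4/(3*(-3 + 4*(-24))) + (-1086 - (1691 + 2073)/(-2308 + 3))) = 1/(4/(3*(-3 - 96)) + (-1086 - 3764/(-2305))) = 1/((4/3)/(-99) + (-1086 - 3764*(-1)/2305)) = 1/((4/3)*(-1/99) + (-1086 - 1*(-3764/2305))) = 1/(-4/297 + (-1086 + 3764/2305)) = 1/(-4/297 - 2499466/2305) = 1/(-742350622/684585) = -684585/742350622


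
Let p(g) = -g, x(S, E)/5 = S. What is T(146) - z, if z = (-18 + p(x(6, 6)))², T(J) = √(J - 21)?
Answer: -2304 + 5*√5 ≈ -2292.8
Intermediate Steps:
x(S, E) = 5*S
T(J) = √(-21 + J)
z = 2304 (z = (-18 - 5*6)² = (-18 - 1*30)² = (-18 - 30)² = (-48)² = 2304)
T(146) - z = √(-21 + 146) - 1*2304 = √125 - 2304 = 5*√5 - 2304 = -2304 + 5*√5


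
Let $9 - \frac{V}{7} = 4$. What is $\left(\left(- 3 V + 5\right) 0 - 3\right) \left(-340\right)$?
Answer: $1020$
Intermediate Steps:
$V = 35$ ($V = 63 - 28 = 35$)
$\left(\left(- 3 V + 5\right) 0 - 3\right) \left(-340\right) = \left(\left(\left(-3\right) 35 + 5\right) 0 - 3\right) \left(-340\right) = \left(\left(-105 + 5\right) 0 - 3\right) \left(-340\right) = \left(\left(-100\right) 0 - 3\right) \left(-340\right) = \left(0 - 3\right) \left(-340\right) = \left(-3\right) \left(-340\right) = 1020$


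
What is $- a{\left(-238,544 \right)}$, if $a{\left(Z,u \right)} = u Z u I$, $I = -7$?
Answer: $-493029376$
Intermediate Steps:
$a{\left(Z,u \right)} = - 7 Z u^{2}$ ($a{\left(Z,u \right)} = u Z u \left(-7\right) = Z u^{2} \left(-7\right) = - 7 Z u^{2}$)
$- a{\left(-238,544 \right)} = - \left(-7\right) \left(-238\right) 544^{2} = - \left(-7\right) \left(-238\right) 295936 = \left(-1\right) 493029376 = -493029376$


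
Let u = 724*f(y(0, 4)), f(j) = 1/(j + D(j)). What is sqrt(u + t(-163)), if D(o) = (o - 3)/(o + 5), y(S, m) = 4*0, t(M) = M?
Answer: I*sqrt(12327)/3 ≈ 37.009*I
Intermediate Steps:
y(S, m) = 0
D(o) = (-3 + o)/(5 + o)
f(j) = 1/(j + (-3 + j)/(5 + j))
u = -3620/3 (u = 724*((5 + 0)/(-3 + 0 + 0*(5 + 0))) = 724*(5/(-3 + 0 + 0*5)) = 724*(5/(-3 + 0 + 0)) = 724*(5/(-3)) = 724*(-1/3*5) = 724*(-5/3) = -3620/3 ≈ -1206.7)
sqrt(u + t(-163)) = sqrt(-3620/3 - 163) = sqrt(-4109/3) = I*sqrt(12327)/3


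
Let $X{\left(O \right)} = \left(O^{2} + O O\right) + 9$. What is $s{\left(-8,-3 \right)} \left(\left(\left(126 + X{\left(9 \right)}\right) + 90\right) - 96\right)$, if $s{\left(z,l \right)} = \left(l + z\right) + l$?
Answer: $-4074$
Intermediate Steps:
$X{\left(O \right)} = 9 + 2 O^{2}$ ($X{\left(O \right)} = \left(O^{2} + O^{2}\right) + 9 = 2 O^{2} + 9 = 9 + 2 O^{2}$)
$s{\left(z,l \right)} = z + 2 l$
$s{\left(-8,-3 \right)} \left(\left(\left(126 + X{\left(9 \right)}\right) + 90\right) - 96\right) = \left(-8 + 2 \left(-3\right)\right) \left(\left(\left(126 + \left(9 + 2 \cdot 9^{2}\right)\right) + 90\right) - 96\right) = \left(-8 - 6\right) \left(\left(\left(126 + \left(9 + 2 \cdot 81\right)\right) + 90\right) - 96\right) = - 14 \left(\left(\left(126 + \left(9 + 162\right)\right) + 90\right) - 96\right) = - 14 \left(\left(\left(126 + 171\right) + 90\right) - 96\right) = - 14 \left(\left(297 + 90\right) - 96\right) = - 14 \left(387 - 96\right) = \left(-14\right) 291 = -4074$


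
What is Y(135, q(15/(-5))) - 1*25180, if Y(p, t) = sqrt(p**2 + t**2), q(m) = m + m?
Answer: -25180 + 3*sqrt(2029) ≈ -25045.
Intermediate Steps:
q(m) = 2*m
Y(135, q(15/(-5))) - 1*25180 = sqrt(135**2 + (2*(15/(-5)))**2) - 1*25180 = sqrt(18225 + (2*(15*(-1/5)))**2) - 25180 = sqrt(18225 + (2*(-3))**2) - 25180 = sqrt(18225 + (-6)**2) - 25180 = sqrt(18225 + 36) - 25180 = sqrt(18261) - 25180 = 3*sqrt(2029) - 25180 = -25180 + 3*sqrt(2029)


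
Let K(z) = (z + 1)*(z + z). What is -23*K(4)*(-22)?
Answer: 20240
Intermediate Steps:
K(z) = 2*z*(1 + z) (K(z) = (1 + z)*(2*z) = 2*z*(1 + z))
-23*K(4)*(-22) = -46*4*(1 + 4)*(-22) = -46*4*5*(-22) = -23*40*(-22) = -920*(-22) = 20240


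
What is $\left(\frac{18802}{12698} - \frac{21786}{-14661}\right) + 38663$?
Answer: $\frac{171387245342}{4432509} \approx 38666.0$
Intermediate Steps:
$\left(\frac{18802}{12698} - \frac{21786}{-14661}\right) + 38663 = \left(18802 \cdot \frac{1}{12698} - - \frac{7262}{4887}\right) + 38663 = \left(\frac{1343}{907} + \frac{7262}{4887}\right) + 38663 = \frac{13149875}{4432509} + 38663 = \frac{171387245342}{4432509}$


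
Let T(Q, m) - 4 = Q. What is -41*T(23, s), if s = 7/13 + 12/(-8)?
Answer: -1107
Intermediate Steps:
s = -25/26 (s = 7*(1/13) + 12*(-⅛) = 7/13 - 3/2 = -25/26 ≈ -0.96154)
T(Q, m) = 4 + Q
-41*T(23, s) = -41*(4 + 23) = -41*27 = -1107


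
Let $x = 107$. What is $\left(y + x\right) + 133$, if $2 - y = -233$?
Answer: $475$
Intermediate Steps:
$y = 235$ ($y = 2 - -233 = 2 + 233 = 235$)
$\left(y + x\right) + 133 = \left(235 + 107\right) + 133 = 342 + 133 = 475$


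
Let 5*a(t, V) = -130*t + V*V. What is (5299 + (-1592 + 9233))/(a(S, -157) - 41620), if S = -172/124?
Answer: -2005700/5681391 ≈ -0.35303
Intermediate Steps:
S = -43/31 (S = -172*1/124 = -43/31 ≈ -1.3871)
a(t, V) = -26*t + V²/5 (a(t, V) = (-130*t + V*V)/5 = (-130*t + V²)/5 = (V² - 130*t)/5 = -26*t + V²/5)
(5299 + (-1592 + 9233))/(a(S, -157) - 41620) = (5299 + (-1592 + 9233))/((-26*(-43/31) + (⅕)*(-157)²) - 41620) = (5299 + 7641)/((1118/31 + (⅕)*24649) - 41620) = 12940/((1118/31 + 24649/5) - 41620) = 12940/(769709/155 - 41620) = 12940/(-5681391/155) = 12940*(-155/5681391) = -2005700/5681391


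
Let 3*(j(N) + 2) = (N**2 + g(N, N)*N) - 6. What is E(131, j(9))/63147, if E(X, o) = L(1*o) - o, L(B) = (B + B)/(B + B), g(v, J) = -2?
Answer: -16/63147 ≈ -0.00025338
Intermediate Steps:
L(B) = 1 (L(B) = (2*B)/((2*B)) = (2*B)*(1/(2*B)) = 1)
j(N) = -4 - 2*N/3 + N**2/3 (j(N) = -2 + ((N**2 - 2*N) - 6)/3 = -2 + (-6 + N**2 - 2*N)/3 = -2 + (-2 - 2*N/3 + N**2/3) = -4 - 2*N/3 + N**2/3)
E(X, o) = 1 - o
E(131, j(9))/63147 = (1 - (-4 - 2/3*9 + (1/3)*9**2))/63147 = (1 - (-4 - 6 + (1/3)*81))*(1/63147) = (1 - (-4 - 6 + 27))*(1/63147) = (1 - 1*17)*(1/63147) = (1 - 17)*(1/63147) = -16*1/63147 = -16/63147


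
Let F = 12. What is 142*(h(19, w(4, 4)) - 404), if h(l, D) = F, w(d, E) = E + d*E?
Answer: -55664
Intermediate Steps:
w(d, E) = E + E*d
h(l, D) = 12
142*(h(19, w(4, 4)) - 404) = 142*(12 - 404) = 142*(-392) = -55664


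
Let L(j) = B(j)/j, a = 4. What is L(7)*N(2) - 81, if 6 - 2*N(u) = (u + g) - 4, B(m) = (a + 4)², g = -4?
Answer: -183/7 ≈ -26.143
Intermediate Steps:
B(m) = 64 (B(m) = (4 + 4)² = 8² = 64)
L(j) = 64/j
N(u) = 7 - u/2 (N(u) = 3 - ((u - 4) - 4)/2 = 3 - ((-4 + u) - 4)/2 = 3 - (-8 + u)/2 = 3 + (4 - u/2) = 7 - u/2)
L(7)*N(2) - 81 = (64/7)*(7 - ½*2) - 81 = (64*(⅐))*(7 - 1) - 81 = (64/7)*6 - 81 = 384/7 - 81 = -183/7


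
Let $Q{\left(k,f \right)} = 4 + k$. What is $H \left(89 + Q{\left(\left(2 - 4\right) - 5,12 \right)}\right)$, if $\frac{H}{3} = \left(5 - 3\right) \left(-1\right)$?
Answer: $-516$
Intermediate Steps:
$H = -6$ ($H = 3 \left(5 - 3\right) \left(-1\right) = 3 \cdot 2 \left(-1\right) = 3 \left(-2\right) = -6$)
$H \left(89 + Q{\left(\left(2 - 4\right) - 5,12 \right)}\right) = - 6 \left(89 + \left(4 + \left(\left(2 - 4\right) - 5\right)\right)\right) = - 6 \left(89 + \left(4 - 7\right)\right) = - 6 \left(89 - 3\right) = \left(-6\right) 86 = -516$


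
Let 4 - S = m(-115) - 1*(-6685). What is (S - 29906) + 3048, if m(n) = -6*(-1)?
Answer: -33545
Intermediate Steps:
m(n) = 6
S = -6687 (S = 4 - (6 - 1*(-6685)) = 4 - (6 + 6685) = 4 - 1*6691 = 4 - 6691 = -6687)
(S - 29906) + 3048 = (-6687 - 29906) + 3048 = -36593 + 3048 = -33545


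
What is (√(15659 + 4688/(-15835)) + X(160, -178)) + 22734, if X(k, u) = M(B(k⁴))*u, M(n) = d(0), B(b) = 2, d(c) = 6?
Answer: 21666 + √3926376561795/15835 ≈ 21791.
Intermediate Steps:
M(n) = 6
X(k, u) = 6*u
(√(15659 + 4688/(-15835)) + X(160, -178)) + 22734 = (√(15659 + 4688/(-15835)) + 6*(-178)) + 22734 = (√(15659 + 4688*(-1/15835)) - 1068) + 22734 = (√(15659 - 4688/15835) - 1068) + 22734 = (√(247955577/15835) - 1068) + 22734 = (√3926376561795/15835 - 1068) + 22734 = (-1068 + √3926376561795/15835) + 22734 = 21666 + √3926376561795/15835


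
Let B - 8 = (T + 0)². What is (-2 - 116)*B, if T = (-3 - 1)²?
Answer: -31152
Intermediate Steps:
T = 16 (T = (-4)² = 16)
B = 264 (B = 8 + (16 + 0)² = 8 + 16² = 8 + 256 = 264)
(-2 - 116)*B = (-2 - 116)*264 = -118*264 = -31152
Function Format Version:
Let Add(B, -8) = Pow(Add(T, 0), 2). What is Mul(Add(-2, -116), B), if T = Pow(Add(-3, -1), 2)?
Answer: -31152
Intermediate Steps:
T = 16 (T = Pow(-4, 2) = 16)
B = 264 (B = Add(8, Pow(Add(16, 0), 2)) = Add(8, Pow(16, 2)) = Add(8, 256) = 264)
Mul(Add(-2, -116), B) = Mul(Add(-2, -116), 264) = Mul(-118, 264) = -31152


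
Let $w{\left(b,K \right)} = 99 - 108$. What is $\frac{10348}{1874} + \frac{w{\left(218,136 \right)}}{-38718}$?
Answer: $\frac{22259485}{4030974} \approx 5.5221$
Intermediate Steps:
$w{\left(b,K \right)} = -9$
$\frac{10348}{1874} + \frac{w{\left(218,136 \right)}}{-38718} = \frac{10348}{1874} - \frac{9}{-38718} = 10348 \cdot \frac{1}{1874} - - \frac{1}{4302} = \frac{5174}{937} + \frac{1}{4302} = \frac{22259485}{4030974}$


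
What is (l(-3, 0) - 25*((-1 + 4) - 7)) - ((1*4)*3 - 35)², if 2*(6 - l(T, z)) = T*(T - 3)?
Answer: -432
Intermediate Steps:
l(T, z) = 6 - T*(-3 + T)/2 (l(T, z) = 6 - T*(T - 3)/2 = 6 - T*(-3 + T)/2)
(l(-3, 0) - 25*((-1 + 4) - 7)) - ((1*4)*3 - 35)² = ((6 - ½*(-3)² + (3/2)*(-3)) - 25*((-1 + 4) - 7)) - ((1*4)*3 - 35)² = ((6 - ½*9 - 9/2) - 25*(3 - 7)) - (4*3 - 35)² = ((6 - 9/2 - 9/2) - 25*(-4)) - (12 - 35)² = (-3 + 100) - 1*(-23)² = 97 - 1*529 = 97 - 529 = -432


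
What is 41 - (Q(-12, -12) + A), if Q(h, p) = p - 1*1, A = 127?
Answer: -73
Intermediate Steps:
Q(h, p) = -1 + p (Q(h, p) = p - 1 = -1 + p)
41 - (Q(-12, -12) + A) = 41 - ((-1 - 12) + 127) = 41 - (-13 + 127) = 41 - 1*114 = 41 - 114 = -73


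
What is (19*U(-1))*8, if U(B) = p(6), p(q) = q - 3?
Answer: 456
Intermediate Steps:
p(q) = -3 + q
U(B) = 3 (U(B) = -3 + 6 = 3)
(19*U(-1))*8 = (19*3)*8 = 57*8 = 456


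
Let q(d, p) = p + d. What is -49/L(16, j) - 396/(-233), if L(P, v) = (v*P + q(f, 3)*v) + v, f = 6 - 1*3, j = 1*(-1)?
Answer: 20525/5359 ≈ 3.8300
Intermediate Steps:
j = -1
f = 3 (f = 6 - 3 = 3)
q(d, p) = d + p
L(P, v) = 7*v + P*v (L(P, v) = (v*P + (3 + 3)*v) + v = (P*v + 6*v) + v = (6*v + P*v) + v = 7*v + P*v)
-49/L(16, j) - 396/(-233) = -49*(-1/(7 + 16)) - 396/(-233) = -49/((-1*23)) - 396*(-1/233) = -49/(-23) + 396/233 = -49*(-1/23) + 396/233 = 49/23 + 396/233 = 20525/5359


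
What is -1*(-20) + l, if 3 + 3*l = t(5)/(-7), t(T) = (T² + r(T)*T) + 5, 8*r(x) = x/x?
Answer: 421/24 ≈ 17.542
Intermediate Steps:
r(x) = ⅛ (r(x) = (x/x)/8 = (⅛)*1 = ⅛)
t(T) = 5 + T² + T/8 (t(T) = (T² + T/8) + 5 = 5 + T² + T/8)
l = -59/24 (l = -1 + ((5 + 5² + (⅛)*5)/(-7))/3 = -1 + ((5 + 25 + 5/8)*(-⅐))/3 = -1 + ((245/8)*(-⅐))/3 = -1 + (⅓)*(-35/8) = -1 - 35/24 = -59/24 ≈ -2.4583)
-1*(-20) + l = -1*(-20) - 59/24 = 20 - 59/24 = 421/24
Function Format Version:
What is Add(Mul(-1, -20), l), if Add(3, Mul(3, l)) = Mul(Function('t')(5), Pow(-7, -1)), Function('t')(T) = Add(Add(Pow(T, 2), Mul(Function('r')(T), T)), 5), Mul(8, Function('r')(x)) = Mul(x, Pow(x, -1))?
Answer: Rational(421, 24) ≈ 17.542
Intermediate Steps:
Function('r')(x) = Rational(1, 8) (Function('r')(x) = Mul(Rational(1, 8), Mul(x, Pow(x, -1))) = Mul(Rational(1, 8), 1) = Rational(1, 8))
Function('t')(T) = Add(5, Pow(T, 2), Mul(Rational(1, 8), T)) (Function('t')(T) = Add(Add(Pow(T, 2), Mul(Rational(1, 8), T)), 5) = Add(5, Pow(T, 2), Mul(Rational(1, 8), T)))
l = Rational(-59, 24) (l = Add(-1, Mul(Rational(1, 3), Mul(Add(5, Pow(5, 2), Mul(Rational(1, 8), 5)), Pow(-7, -1)))) = Add(-1, Mul(Rational(1, 3), Mul(Add(5, 25, Rational(5, 8)), Rational(-1, 7)))) = Add(-1, Mul(Rational(1, 3), Mul(Rational(245, 8), Rational(-1, 7)))) = Add(-1, Mul(Rational(1, 3), Rational(-35, 8))) = Add(-1, Rational(-35, 24)) = Rational(-59, 24) ≈ -2.4583)
Add(Mul(-1, -20), l) = Add(Mul(-1, -20), Rational(-59, 24)) = Add(20, Rational(-59, 24)) = Rational(421, 24)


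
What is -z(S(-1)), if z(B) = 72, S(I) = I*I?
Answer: -72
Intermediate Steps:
S(I) = I**2
-z(S(-1)) = -1*72 = -72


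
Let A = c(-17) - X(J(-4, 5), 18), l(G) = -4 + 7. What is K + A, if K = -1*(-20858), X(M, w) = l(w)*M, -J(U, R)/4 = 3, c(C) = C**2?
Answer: 21183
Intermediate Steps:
J(U, R) = -12 (J(U, R) = -4*3 = -12)
l(G) = 3
X(M, w) = 3*M
A = 325 (A = (-17)**2 - 3*(-12) = 289 - 1*(-36) = 289 + 36 = 325)
K = 20858
K + A = 20858 + 325 = 21183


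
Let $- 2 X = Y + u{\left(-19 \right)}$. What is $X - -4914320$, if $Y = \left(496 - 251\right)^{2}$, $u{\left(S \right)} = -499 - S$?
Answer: $\frac{9769095}{2} \approx 4.8845 \cdot 10^{6}$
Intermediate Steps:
$Y = 60025$ ($Y = 245^{2} = 60025$)
$X = - \frac{59545}{2}$ ($X = - \frac{60025 - 480}{2} = \left(- \frac{1}{2}\right) 59545 = - \frac{59545}{2} \approx -29773.0$)
$X - -4914320 = - \frac{59545}{2} - -4914320 = - \frac{59545}{2} + 4914320 = \frac{9769095}{2}$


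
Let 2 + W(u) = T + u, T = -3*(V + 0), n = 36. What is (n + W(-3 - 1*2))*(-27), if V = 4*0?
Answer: -783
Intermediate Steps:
V = 0
T = 0 (T = -3*(0 + 0) = -3*0 = 0)
W(u) = -2 + u (W(u) = -2 + (0 + u) = -2 + u)
(n + W(-3 - 1*2))*(-27) = (36 + (-2 + (-3 - 1*2)))*(-27) = (36 + (-2 + (-3 - 2)))*(-27) = (36 + (-2 - 5))*(-27) = (36 - 7)*(-27) = 29*(-27) = -783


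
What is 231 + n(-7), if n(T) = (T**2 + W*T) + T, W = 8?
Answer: 217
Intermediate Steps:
n(T) = T**2 + 9*T (n(T) = (T**2 + 8*T) + T = T**2 + 9*T)
231 + n(-7) = 231 - 7*(9 - 7) = 231 - 7*2 = 231 - 14 = 217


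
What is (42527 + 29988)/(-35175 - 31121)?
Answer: -72515/66296 ≈ -1.0938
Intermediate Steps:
(42527 + 29988)/(-35175 - 31121) = 72515/(-66296) = 72515*(-1/66296) = -72515/66296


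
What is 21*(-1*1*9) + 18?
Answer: -171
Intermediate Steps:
21*(-1*1*9) + 18 = 21*(-1*9) + 18 = 21*(-9) + 18 = -189 + 18 = -171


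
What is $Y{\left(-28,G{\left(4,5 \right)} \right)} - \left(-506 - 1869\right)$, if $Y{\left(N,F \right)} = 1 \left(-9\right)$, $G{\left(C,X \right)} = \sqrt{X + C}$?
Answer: $2366$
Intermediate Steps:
$G{\left(C,X \right)} = \sqrt{C + X}$
$Y{\left(N,F \right)} = -9$
$Y{\left(-28,G{\left(4,5 \right)} \right)} - \left(-506 - 1869\right) = -9 - \left(-506 - 1869\right) = -9 - -2375 = -9 + 2375 = 2366$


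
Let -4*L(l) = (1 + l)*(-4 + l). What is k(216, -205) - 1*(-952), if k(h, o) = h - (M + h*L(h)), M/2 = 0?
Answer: 2485384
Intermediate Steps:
M = 0 (M = 2*0 = 0)
L(l) = -(1 + l)*(-4 + l)/4
k(h, o) = h - h*(1 - h²/4 + 3*h/4) (k(h, o) = h - (0 + h*(1 - h²/4 + 3*h/4)) = h - h*(1 - h²/4 + 3*h/4))
k(216, -205) - 1*(-952) = (¼)*216²*(-3 + 216) - 1*(-952) = (¼)*46656*213 + 952 = 2484432 + 952 = 2485384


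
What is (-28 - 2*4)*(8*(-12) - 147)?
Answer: 8748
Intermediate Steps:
(-28 - 2*4)*(8*(-12) - 147) = (-28 - 1*8)*(-96 - 147) = (-28 - 8)*(-243) = -36*(-243) = 8748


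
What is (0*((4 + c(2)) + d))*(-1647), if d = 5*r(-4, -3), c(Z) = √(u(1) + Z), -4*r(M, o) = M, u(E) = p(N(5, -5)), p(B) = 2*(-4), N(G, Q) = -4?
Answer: 0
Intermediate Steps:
p(B) = -8
u(E) = -8
r(M, o) = -M/4
c(Z) = √(-8 + Z)
d = 5 (d = 5*(-¼*(-4)) = 5*1 = 5)
(0*((4 + c(2)) + d))*(-1647) = (0*((4 + √(-8 + 2)) + 5))*(-1647) = (0*((4 + √(-6)) + 5))*(-1647) = (0*((4 + I*√6) + 5))*(-1647) = (0*(9 + I*√6))*(-1647) = 0*(-1647) = 0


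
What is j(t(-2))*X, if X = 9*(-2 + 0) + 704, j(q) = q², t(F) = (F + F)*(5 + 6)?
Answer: 1328096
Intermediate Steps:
t(F) = 22*F (t(F) = (2*F)*11 = 22*F)
X = 686 (X = 9*(-2) + 704 = -18 + 704 = 686)
j(t(-2))*X = (22*(-2))²*686 = (-44)²*686 = 1936*686 = 1328096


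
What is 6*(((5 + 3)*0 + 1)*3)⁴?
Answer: 486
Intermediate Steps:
6*(((5 + 3)*0 + 1)*3)⁴ = 6*((8*0 + 1)*3)⁴ = 6*((0 + 1)*3)⁴ = 6*(1*3)⁴ = 6*3⁴ = 6*81 = 486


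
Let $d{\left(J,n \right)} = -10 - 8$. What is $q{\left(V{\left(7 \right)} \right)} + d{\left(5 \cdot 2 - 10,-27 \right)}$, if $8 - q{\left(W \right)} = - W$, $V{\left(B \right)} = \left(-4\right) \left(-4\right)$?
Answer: $6$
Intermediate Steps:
$V{\left(B \right)} = 16$
$d{\left(J,n \right)} = -18$
$q{\left(W \right)} = 8 + W$ ($q{\left(W \right)} = 8 - - W = 8 + W$)
$q{\left(V{\left(7 \right)} \right)} + d{\left(5 \cdot 2 - 10,-27 \right)} = \left(8 + 16\right) - 18 = 24 - 18 = 6$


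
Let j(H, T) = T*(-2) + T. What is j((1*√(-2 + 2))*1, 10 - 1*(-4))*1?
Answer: -14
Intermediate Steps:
j(H, T) = -T (j(H, T) = -2*T + T = -T)
j((1*√(-2 + 2))*1, 10 - 1*(-4))*1 = -(10 - 1*(-4))*1 = -(10 + 4)*1 = -1*14*1 = -14*1 = -14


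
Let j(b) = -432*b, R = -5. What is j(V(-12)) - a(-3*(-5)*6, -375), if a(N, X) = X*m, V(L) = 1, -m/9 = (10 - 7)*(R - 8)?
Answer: 131193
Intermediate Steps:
m = 351 (m = -9*(10 - 7)*(-5 - 8) = -27*(-13) = -9*(-39) = 351)
a(N, X) = 351*X (a(N, X) = X*351 = 351*X)
j(V(-12)) - a(-3*(-5)*6, -375) = -432*1 - 351*(-375) = -432 - 1*(-131625) = -432 + 131625 = 131193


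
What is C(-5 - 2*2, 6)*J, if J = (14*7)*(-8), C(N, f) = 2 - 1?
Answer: -784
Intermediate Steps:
C(N, f) = 1
J = -784 (J = 98*(-8) = -784)
C(-5 - 2*2, 6)*J = 1*(-784) = -784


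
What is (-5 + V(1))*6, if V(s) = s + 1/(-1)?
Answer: -30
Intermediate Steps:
V(s) = -1 + s (V(s) = s + 1*(-1) = s - 1 = -1 + s)
(-5 + V(1))*6 = (-5 + (-1 + 1))*6 = (-5 + 0)*6 = -5*6 = -30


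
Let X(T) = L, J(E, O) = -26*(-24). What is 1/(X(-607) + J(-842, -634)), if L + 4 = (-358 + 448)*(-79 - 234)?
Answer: -1/27550 ≈ -3.6298e-5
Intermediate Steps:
J(E, O) = 624
L = -28174 (L = -4 + (-358 + 448)*(-79 - 234) = -4 + 90*(-313) = -4 - 28170 = -28174)
X(T) = -28174
1/(X(-607) + J(-842, -634)) = 1/(-28174 + 624) = 1/(-27550) = -1/27550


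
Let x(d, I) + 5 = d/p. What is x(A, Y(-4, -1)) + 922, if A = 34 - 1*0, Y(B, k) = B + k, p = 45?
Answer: 41299/45 ≈ 917.76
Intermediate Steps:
A = 34 (A = 34 + 0 = 34)
x(d, I) = -5 + d/45
x(A, Y(-4, -1)) + 922 = (-5 + (1/45)*34) + 922 = (-5 + 34/45) + 922 = -191/45 + 922 = 41299/45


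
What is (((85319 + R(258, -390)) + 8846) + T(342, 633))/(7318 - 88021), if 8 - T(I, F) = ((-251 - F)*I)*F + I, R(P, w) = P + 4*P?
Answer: -7091435/2989 ≈ -2372.5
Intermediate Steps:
R(P, w) = 5*P
T(I, F) = 8 - I - F*I*(-251 - F) (T(I, F) = 8 - (((-251 - F)*I)*F + I) = 8 - ((I*(-251 - F))*F + I) = 8 - (F*I*(-251 - F) + I) = 8 - (I + F*I*(-251 - F)) = 8 + (-I - F*I*(-251 - F)) = 8 - I - F*I*(-251 - F))
(((85319 + R(258, -390)) + 8846) + T(342, 633))/(7318 - 88021) = (((85319 + 5*258) + 8846) + (8 - 1*342 + 342*633**2 + 251*633*342))/(7318 - 88021) = (((85319 + 1290) + 8846) + (8 - 342 + 342*400689 + 54337986))/(-80703) = ((86609 + 8846) + (8 - 342 + 137035638 + 54337986))*(-1/80703) = (95455 + 191373290)*(-1/80703) = 191468745*(-1/80703) = -7091435/2989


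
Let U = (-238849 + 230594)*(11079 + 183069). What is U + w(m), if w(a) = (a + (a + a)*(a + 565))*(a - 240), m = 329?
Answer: -1550308031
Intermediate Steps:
U = -1602691740 (U = -8255*194148 = -1602691740)
w(a) = (-240 + a)*(a + 2*a*(565 + a)) (w(a) = (a + (2*a)*(565 + a))*(-240 + a) = (a + 2*a*(565 + a))*(-240 + a) = (-240 + a)*(a + 2*a*(565 + a)))
U + w(m) = -1602691740 + 329*(-271440 + 2*329**2 + 651*329) = -1602691740 + 329*(-271440 + 2*108241 + 214179) = -1602691740 + 329*(-271440 + 216482 + 214179) = -1602691740 + 329*159221 = -1602691740 + 52383709 = -1550308031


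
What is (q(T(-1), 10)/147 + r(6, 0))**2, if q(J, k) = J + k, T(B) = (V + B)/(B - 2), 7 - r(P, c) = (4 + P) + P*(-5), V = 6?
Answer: 142372624/194481 ≈ 732.06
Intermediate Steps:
r(P, c) = 3 + 4*P (r(P, c) = 7 - ((4 + P) + P*(-5)) = 7 - ((4 + P) - 5*P) = 7 - (4 - 4*P) = 7 + (-4 + 4*P) = 3 + 4*P)
T(B) = (6 + B)/(-2 + B) (T(B) = (6 + B)/(B - 2) = (6 + B)/(-2 + B))
(q(T(-1), 10)/147 + r(6, 0))**2 = (((6 - 1)/(-2 - 1) + 10)/147 + (3 + 4*6))**2 = ((5/(-3) + 10)*(1/147) + (3 + 24))**2 = ((-1/3*5 + 10)*(1/147) + 27)**2 = ((-5/3 + 10)*(1/147) + 27)**2 = ((25/3)*(1/147) + 27)**2 = (25/441 + 27)**2 = (11932/441)**2 = 142372624/194481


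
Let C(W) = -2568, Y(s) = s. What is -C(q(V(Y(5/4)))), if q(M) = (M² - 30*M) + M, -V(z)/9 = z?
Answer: 2568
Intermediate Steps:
V(z) = -9*z
q(M) = M² - 29*M
-C(q(V(Y(5/4)))) = -1*(-2568) = 2568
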